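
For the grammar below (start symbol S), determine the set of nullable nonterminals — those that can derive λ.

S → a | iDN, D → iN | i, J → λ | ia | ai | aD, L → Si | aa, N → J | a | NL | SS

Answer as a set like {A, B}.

{J, N}

Directly nullable (have an ε-rule): {J}.
N is nullable via N -> J (every symbol on the right is already known nullable).
Not nullable: D, L, S — each has a terminal in every rule's right-hand side or depends on a non-nullable symbol.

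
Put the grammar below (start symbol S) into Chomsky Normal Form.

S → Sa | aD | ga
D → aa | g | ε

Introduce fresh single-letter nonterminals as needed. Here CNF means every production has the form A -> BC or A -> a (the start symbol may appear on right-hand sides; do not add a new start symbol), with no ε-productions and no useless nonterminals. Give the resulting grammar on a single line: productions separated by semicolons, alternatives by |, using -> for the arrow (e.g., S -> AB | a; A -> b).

Nullable: {D}; after ε-elimination: S -> a | Sa | aD | ga; D -> g | aa.
No unit productions to eliminate.
TERM: introduce A -> a, B -> g and substitute in every rule of length ≥2.

S -> a | AD | BA | SA; A -> a; B -> g; D -> g | AA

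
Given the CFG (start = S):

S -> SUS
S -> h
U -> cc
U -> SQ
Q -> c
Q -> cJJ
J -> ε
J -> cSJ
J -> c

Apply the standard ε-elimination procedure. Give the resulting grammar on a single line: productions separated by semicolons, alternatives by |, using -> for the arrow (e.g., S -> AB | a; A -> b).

S -> h | SUS; J -> c | cS | cSJ; Q -> c | cJ | cJJ; U -> SQ | cc

Nullable set: {J}.
Drop J -> ε.
J -> cSJ: J nullable, giving cS | cSJ.
Q -> cJJ: J, J nullable, giving c | cJ | cJJ.
Unchanged (no nullable symbols): S -> SUS; S -> h; J -> c; Q -> c; U -> SQ; U -> cc.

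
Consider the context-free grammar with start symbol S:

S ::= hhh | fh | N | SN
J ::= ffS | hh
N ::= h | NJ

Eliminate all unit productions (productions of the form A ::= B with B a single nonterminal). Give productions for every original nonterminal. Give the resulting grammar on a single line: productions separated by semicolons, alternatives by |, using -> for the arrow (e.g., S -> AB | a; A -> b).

S -> h | NJ | SN | fh | hhh; J -> hh | ffS; N -> h | NJ

Unit productions: S->N.
Unit pairs (A ⇒* B via units): (S,N).
S: inherits non-unit rules of {N, S} → NJ | SN | fh | h | hhh.
J: inherits non-unit rules of {J} → ffS | hh.
N: inherits non-unit rules of {N} → NJ | h.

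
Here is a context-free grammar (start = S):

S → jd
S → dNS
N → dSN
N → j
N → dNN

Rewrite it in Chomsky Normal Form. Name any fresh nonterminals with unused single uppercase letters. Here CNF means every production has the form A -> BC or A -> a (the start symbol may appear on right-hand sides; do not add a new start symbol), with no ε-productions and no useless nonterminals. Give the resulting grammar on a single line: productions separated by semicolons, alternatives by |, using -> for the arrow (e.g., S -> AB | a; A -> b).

No ε-productions.
No unit productions to eliminate.
TERM: introduce A -> d, B -> j and substitute in every rule of length ≥2.
BIN: N -> ANN becomes N -> AC, C -> NN; N -> ASN becomes N -> AD, D -> SN; S -> ANS becomes S -> AE, E -> NS.

S -> AE | BA; A -> d; B -> j; C -> NN; D -> SN; E -> NS; N -> j | AC | AD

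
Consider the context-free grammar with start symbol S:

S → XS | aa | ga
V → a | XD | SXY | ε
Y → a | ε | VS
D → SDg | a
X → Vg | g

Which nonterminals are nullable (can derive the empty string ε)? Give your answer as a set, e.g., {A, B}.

{V, Y}

Directly nullable (have an ε-rule): {V, Y}.
Not nullable: D, S, X — each has a terminal in every rule's right-hand side or depends on a non-nullable symbol.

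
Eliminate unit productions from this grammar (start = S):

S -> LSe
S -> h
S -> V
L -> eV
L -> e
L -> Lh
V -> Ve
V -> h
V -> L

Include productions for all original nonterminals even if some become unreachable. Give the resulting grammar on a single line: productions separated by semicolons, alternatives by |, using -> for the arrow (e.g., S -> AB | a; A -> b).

Unit productions: S->V, V->L.
Unit pairs (A ⇒* B via units): (S,L), (S,V), (V,L).
S: inherits non-unit rules of {L, S, V} → LSe | Lh | Ve | e | eV | h.
L: inherits non-unit rules of {L} → Lh | e | eV.
V: inherits non-unit rules of {L, V} → Lh | Ve | e | eV | h.

S -> e | h | Lh | Ve | eV | LSe; L -> e | Lh | eV; V -> e | h | Lh | Ve | eV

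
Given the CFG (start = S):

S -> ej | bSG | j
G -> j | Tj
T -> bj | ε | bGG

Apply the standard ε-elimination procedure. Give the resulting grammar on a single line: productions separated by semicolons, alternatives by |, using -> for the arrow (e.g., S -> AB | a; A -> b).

S -> j | ej | bSG; G -> j | Tj; T -> bj | bGG

Nullable set: {T}.
G -> Tj: T nullable, giving Tj | j.
Drop T -> ε.
Unchanged (no nullable symbols): S -> bSG; S -> ej; S -> j; G -> j; T -> bGG; T -> bj.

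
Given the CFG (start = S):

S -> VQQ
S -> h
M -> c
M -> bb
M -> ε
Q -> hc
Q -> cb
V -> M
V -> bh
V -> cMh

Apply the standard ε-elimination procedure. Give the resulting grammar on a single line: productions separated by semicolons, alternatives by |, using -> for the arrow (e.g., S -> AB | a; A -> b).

S -> h | QQ | VQQ; M -> c | bb; Q -> cb | hc; V -> M | bh | ch | cMh

Nullable set: {M, V}.
S -> VQQ: V nullable, giving QQ | VQQ.
Drop M -> ε.
V -> M: M nullable, giving M.
V -> cMh: M nullable, giving cMh | ch.
Unchanged (no nullable symbols): S -> h; M -> bb; M -> c; Q -> cb; Q -> hc; V -> bh.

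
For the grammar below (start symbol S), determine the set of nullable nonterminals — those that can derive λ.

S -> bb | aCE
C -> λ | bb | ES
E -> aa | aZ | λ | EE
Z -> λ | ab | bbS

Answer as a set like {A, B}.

{C, E, Z}

Directly nullable (have an ε-rule): {C, E, Z}.
Not nullable: S — each has a terminal in every rule's right-hand side or depends on a non-nullable symbol.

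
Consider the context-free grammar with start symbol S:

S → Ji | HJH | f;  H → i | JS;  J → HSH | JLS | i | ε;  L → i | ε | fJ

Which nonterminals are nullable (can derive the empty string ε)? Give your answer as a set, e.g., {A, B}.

{J, L}

Directly nullable (have an ε-rule): {J, L}.
Not nullable: H, S — each has a terminal in every rule's right-hand side or depends on a non-nullable symbol.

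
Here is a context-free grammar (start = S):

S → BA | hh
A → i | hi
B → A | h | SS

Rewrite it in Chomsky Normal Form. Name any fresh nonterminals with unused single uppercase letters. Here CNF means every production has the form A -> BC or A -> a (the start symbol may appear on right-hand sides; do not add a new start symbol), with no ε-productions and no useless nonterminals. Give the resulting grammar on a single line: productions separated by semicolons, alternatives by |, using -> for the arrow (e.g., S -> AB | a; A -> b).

No ε-productions.
After unit-elimination: S -> BA | hh; A -> i | hi; B -> h | i | SS | hi.
TERM: introduce C -> h, D -> i and substitute in every rule of length ≥2.

S -> BA | CC; A -> i | CD; B -> h | i | CD | SS; C -> h; D -> i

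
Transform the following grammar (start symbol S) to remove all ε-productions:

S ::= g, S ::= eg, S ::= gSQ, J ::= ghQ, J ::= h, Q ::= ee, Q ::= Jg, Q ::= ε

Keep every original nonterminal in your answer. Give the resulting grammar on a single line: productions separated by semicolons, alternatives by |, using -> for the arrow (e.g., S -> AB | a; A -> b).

S -> g | eg | gS | gSQ; J -> h | gh | ghQ; Q -> Jg | ee

Nullable set: {Q}.
S -> gSQ: Q nullable, giving gS | gSQ.
J -> ghQ: Q nullable, giving gh | ghQ.
Drop Q -> ε.
Unchanged (no nullable symbols): S -> eg; S -> g; J -> h; Q -> Jg; Q -> ee.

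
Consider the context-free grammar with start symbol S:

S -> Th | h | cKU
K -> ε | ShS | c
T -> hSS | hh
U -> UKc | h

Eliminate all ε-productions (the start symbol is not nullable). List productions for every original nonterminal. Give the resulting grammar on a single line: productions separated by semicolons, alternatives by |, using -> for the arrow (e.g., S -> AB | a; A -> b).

S -> h | Th | cU | cKU; K -> c | ShS; T -> hh | hSS; U -> h | Uc | UKc

Nullable set: {K}.
S -> cKU: K nullable, giving cKU | cU.
Drop K -> ε.
U -> UKc: K nullable, giving UKc | Uc.
Unchanged (no nullable symbols): S -> Th; S -> h; K -> ShS; K -> c; T -> hSS; T -> hh; U -> h.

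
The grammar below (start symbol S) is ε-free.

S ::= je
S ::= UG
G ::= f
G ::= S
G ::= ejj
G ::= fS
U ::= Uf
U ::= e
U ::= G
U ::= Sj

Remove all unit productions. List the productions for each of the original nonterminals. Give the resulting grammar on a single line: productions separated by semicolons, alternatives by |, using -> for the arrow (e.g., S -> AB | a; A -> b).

Unit productions: G->S, U->G.
Unit pairs (A ⇒* B via units): (G,S), (U,G), (U,S).
S: inherits non-unit rules of {S} → UG | je.
G: inherits non-unit rules of {G, S} → UG | ejj | f | fS | je.
U: inherits non-unit rules of {G, S, U} → Sj | UG | Uf | e | ejj | f | fS | je.

S -> UG | je; G -> f | UG | fS | je | ejj; U -> e | f | Sj | UG | Uf | fS | je | ejj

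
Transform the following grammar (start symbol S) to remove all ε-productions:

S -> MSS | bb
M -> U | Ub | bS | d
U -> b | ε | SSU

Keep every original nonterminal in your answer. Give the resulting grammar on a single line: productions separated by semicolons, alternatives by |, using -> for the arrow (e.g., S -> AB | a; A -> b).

S -> SS | bb | MSS; M -> U | b | d | Ub | bS; U -> b | SS | SSU

Nullable set: {M, U}.
S -> MSS: M nullable, giving MSS | SS.
M -> U: U nullable, giving U.
M -> Ub: U nullable, giving Ub | b.
Drop U -> ε.
U -> SSU: U nullable, giving SS | SSU.
Unchanged (no nullable symbols): S -> bb; M -> bS; M -> d; U -> b.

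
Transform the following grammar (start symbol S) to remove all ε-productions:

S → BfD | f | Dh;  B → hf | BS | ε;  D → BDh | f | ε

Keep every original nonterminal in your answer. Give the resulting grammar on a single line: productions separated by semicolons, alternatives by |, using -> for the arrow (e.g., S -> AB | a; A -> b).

Nullable set: {B, D}.
S -> BfD: B, D nullable, giving Bf | BfD | f | fD.
S -> Dh: D nullable, giving Dh | h.
Drop B -> ε.
B -> BS: B nullable, giving BS | S.
Drop D -> ε.
D -> BDh: B, D nullable, giving BDh | Bh | Dh | h.
Unchanged (no nullable symbols): S -> f; B -> hf; D -> f.

S -> f | h | Bf | Dh | fD | BfD; B -> S | BS | hf; D -> f | h | Bh | Dh | BDh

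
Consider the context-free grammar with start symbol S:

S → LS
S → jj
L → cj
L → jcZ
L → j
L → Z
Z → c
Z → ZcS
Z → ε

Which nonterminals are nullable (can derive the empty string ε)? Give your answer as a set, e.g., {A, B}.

{L, Z}

Directly nullable (have an ε-rule): {Z}.
L is nullable via L -> Z (every symbol on the right is already known nullable).
Not nullable: S — each has a terminal in every rule's right-hand side or depends on a non-nullable symbol.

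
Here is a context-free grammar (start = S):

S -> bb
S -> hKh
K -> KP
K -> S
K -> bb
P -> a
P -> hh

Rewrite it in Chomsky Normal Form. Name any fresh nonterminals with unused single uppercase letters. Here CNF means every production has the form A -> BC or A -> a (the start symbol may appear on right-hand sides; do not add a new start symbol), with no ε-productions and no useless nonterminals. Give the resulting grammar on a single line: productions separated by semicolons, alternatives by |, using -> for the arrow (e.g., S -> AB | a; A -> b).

No ε-productions.
After unit-elimination: S -> bb | hKh; K -> KP | bb | hKh; P -> a | hh.
TERM: introduce A -> b, B -> h and substitute in every rule of length ≥2.
BIN: K -> BKB becomes K -> BC, C -> KB; S -> BKB becomes S -> BD, D -> KB.

S -> AA | BD; A -> b; B -> h; C -> KB; D -> KB; K -> AA | BC | KP; P -> a | BB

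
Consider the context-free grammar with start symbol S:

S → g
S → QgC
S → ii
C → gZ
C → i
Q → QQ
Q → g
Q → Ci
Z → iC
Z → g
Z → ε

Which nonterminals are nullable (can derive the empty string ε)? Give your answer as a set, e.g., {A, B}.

{Z}

Directly nullable (have an ε-rule): {Z}.
Not nullable: C, Q, S — each has a terminal in every rule's right-hand side or depends on a non-nullable symbol.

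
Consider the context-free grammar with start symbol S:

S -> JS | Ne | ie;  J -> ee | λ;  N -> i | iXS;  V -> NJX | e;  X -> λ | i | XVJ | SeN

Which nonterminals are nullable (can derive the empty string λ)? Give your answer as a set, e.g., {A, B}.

Directly nullable (have an ε-rule): {J, X}.
Not nullable: N, S, V — each has a terminal in every rule's right-hand side or depends on a non-nullable symbol.

{J, X}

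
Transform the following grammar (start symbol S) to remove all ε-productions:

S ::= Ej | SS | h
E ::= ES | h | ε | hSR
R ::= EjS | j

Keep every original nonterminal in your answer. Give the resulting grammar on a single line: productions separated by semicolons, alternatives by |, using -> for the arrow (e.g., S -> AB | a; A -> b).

Nullable set: {E}.
S -> Ej: E nullable, giving Ej | j.
Drop E -> ε.
E -> ES: E nullable, giving ES | S.
R -> EjS: E nullable, giving EjS | jS.
Unchanged (no nullable symbols): S -> SS; S -> h; E -> h; E -> hSR; R -> j.

S -> h | j | Ej | SS; E -> S | h | ES | hSR; R -> j | jS | EjS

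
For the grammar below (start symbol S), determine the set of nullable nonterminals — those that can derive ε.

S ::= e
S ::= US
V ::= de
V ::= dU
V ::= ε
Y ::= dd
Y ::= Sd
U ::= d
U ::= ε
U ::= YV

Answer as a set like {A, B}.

{U, V}

Directly nullable (have an ε-rule): {U, V}.
Not nullable: S, Y — each has a terminal in every rule's right-hand side or depends on a non-nullable symbol.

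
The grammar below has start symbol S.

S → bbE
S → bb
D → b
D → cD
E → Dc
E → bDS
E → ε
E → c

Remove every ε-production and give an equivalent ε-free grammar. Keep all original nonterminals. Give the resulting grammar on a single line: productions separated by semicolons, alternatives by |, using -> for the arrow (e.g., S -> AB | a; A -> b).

Nullable set: {E}.
S -> bbE: E nullable, giving bb | bbE.
Drop E -> ε.
Unchanged (no nullable symbols): S -> bb; D -> b; D -> cD; E -> Dc; E -> bDS; E -> c.

S -> bb | bbE; D -> b | cD; E -> c | Dc | bDS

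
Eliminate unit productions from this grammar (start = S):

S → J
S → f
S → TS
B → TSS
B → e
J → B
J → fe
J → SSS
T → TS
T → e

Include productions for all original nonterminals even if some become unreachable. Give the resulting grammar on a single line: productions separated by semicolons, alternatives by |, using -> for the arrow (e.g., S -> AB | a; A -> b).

S -> e | f | TS | fe | SSS | TSS; B -> e | TSS; J -> e | fe | SSS | TSS; T -> e | TS

Unit productions: J->B, S->J.
Unit pairs (A ⇒* B via units): (J,B), (S,B), (S,J).
S: inherits non-unit rules of {B, J, S} → SSS | TS | TSS | e | f | fe.
B: inherits non-unit rules of {B} → TSS | e.
J: inherits non-unit rules of {B, J} → SSS | TSS | e | fe.
T: inherits non-unit rules of {T} → TS | e.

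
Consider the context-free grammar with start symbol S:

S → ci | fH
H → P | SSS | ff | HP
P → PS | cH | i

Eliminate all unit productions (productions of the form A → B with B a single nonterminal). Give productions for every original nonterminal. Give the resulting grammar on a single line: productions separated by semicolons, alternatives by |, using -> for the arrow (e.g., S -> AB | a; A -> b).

S -> ci | fH; H -> i | HP | PS | cH | ff | SSS; P -> i | PS | cH

Unit productions: H->P.
Unit pairs (A ⇒* B via units): (H,P).
S: inherits non-unit rules of {S} → ci | fH.
H: inherits non-unit rules of {H, P} → HP | PS | SSS | cH | ff | i.
P: inherits non-unit rules of {P} → PS | cH | i.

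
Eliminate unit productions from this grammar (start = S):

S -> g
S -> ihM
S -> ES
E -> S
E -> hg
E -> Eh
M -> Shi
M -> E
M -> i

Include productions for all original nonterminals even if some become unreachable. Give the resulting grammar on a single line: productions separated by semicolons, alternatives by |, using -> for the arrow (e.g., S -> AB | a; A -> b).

Unit productions: E->S, M->E.
Unit pairs (A ⇒* B via units): (E,S), (M,E), (M,S).
S: inherits non-unit rules of {S} → ES | g | ihM.
E: inherits non-unit rules of {E, S} → ES | Eh | g | hg | ihM.
M: inherits non-unit rules of {E, M, S} → ES | Eh | Shi | g | hg | i | ihM.

S -> g | ES | ihM; E -> g | ES | Eh | hg | ihM; M -> g | i | ES | Eh | hg | Shi | ihM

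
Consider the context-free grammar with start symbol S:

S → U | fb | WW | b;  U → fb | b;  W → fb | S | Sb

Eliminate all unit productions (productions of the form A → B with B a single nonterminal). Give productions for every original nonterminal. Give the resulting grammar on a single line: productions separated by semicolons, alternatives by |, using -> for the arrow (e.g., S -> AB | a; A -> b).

Unit productions: S->U, W->S.
Unit pairs (A ⇒* B via units): (S,U), (W,S), (W,U).
S: inherits non-unit rules of {S, U} → WW | b | fb.
U: inherits non-unit rules of {U} → b | fb.
W: inherits non-unit rules of {S, U, W} → Sb | WW | b | fb.

S -> b | WW | fb; U -> b | fb; W -> b | Sb | WW | fb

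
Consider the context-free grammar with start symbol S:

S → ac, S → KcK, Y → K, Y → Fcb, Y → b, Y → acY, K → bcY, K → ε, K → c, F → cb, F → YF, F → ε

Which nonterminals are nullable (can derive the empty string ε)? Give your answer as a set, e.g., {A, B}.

Directly nullable (have an ε-rule): {F, K}.
Y is nullable via Y -> K (every symbol on the right is already known nullable).
Not nullable: S — each has a terminal in every rule's right-hand side or depends on a non-nullable symbol.

{F, K, Y}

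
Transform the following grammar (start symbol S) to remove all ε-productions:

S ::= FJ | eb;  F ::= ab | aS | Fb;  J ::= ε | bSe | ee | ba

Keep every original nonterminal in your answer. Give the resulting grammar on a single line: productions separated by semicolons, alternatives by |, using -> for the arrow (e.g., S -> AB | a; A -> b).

Nullable set: {J}.
S -> FJ: J nullable, giving F | FJ.
Drop J -> ε.
Unchanged (no nullable symbols): S -> eb; F -> Fb; F -> aS; F -> ab; J -> bSe; J -> ba; J -> ee.

S -> F | FJ | eb; F -> Fb | aS | ab; J -> ba | ee | bSe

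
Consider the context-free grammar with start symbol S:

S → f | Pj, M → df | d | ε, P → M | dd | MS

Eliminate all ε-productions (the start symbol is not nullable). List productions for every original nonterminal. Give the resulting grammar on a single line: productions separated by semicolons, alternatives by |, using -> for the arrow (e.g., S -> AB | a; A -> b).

S -> f | j | Pj; M -> d | df; P -> M | S | MS | dd

Nullable set: {M, P}.
S -> Pj: P nullable, giving Pj | j.
Drop M -> ε.
P -> M: M nullable, giving M.
P -> MS: M nullable, giving MS | S.
Unchanged (no nullable symbols): S -> f; M -> d; M -> df; P -> dd.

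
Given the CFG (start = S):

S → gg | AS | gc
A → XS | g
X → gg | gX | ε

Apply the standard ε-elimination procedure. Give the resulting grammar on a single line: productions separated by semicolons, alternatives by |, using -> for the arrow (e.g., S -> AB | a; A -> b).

Nullable set: {X}.
A -> XS: X nullable, giving S | XS.
Drop X -> ε.
X -> gX: X nullable, giving g | gX.
Unchanged (no nullable symbols): S -> AS; S -> gc; S -> gg; A -> g; X -> gg.

S -> AS | gc | gg; A -> S | g | XS; X -> g | gX | gg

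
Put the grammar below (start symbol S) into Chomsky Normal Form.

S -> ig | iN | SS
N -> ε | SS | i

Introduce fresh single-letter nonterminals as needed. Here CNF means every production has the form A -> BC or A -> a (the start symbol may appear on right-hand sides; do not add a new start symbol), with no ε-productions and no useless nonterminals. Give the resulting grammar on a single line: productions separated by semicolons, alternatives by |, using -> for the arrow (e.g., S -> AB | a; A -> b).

Nullable: {N}; after ε-elimination: S -> i | SS | iN | ig; N -> i | SS.
No unit productions to eliminate.
TERM: introduce B -> g, A -> i and substitute in every rule of length ≥2.

S -> i | AB | AN | SS; A -> i; B -> g; N -> i | SS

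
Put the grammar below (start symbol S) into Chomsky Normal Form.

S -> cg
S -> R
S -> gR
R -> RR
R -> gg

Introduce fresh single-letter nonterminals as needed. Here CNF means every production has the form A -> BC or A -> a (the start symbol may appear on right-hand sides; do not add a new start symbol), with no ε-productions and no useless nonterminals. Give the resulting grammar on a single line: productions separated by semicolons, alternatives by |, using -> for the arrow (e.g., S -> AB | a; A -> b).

S -> AA | AR | BA | RR; A -> g; B -> c; R -> AA | RR

No ε-productions.
After unit-elimination: S -> RR | cg | gR | gg; R -> RR | gg.
TERM: introduce B -> c, A -> g and substitute in every rule of length ≥2.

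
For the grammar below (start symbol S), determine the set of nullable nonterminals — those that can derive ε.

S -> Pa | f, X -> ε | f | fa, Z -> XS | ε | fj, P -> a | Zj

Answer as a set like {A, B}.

{X, Z}

Directly nullable (have an ε-rule): {X, Z}.
Not nullable: P, S — each has a terminal in every rule's right-hand side or depends on a non-nullable symbol.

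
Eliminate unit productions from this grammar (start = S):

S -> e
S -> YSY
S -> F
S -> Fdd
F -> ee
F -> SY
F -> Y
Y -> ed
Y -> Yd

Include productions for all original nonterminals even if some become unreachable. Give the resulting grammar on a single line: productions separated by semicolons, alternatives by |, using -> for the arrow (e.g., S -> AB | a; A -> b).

Unit productions: F->Y, S->F.
Unit pairs (A ⇒* B via units): (F,Y), (S,F), (S,Y).
S: inherits non-unit rules of {F, S, Y} → Fdd | SY | YSY | Yd | e | ed | ee.
F: inherits non-unit rules of {F, Y} → SY | Yd | ed | ee.
Y: inherits non-unit rules of {Y} → Yd | ed.

S -> e | SY | Yd | ed | ee | Fdd | YSY; F -> SY | Yd | ed | ee; Y -> Yd | ed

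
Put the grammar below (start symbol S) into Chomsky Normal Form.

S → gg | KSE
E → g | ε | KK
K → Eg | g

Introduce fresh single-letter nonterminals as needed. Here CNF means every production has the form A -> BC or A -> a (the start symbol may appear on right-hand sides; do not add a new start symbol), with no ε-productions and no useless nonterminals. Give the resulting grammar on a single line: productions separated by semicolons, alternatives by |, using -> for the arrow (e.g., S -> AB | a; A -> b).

Nullable: {E}; after ε-elimination: S -> KS | gg | KSE; E -> g | KK; K -> g | Eg.
No unit productions to eliminate.
TERM: introduce A -> g and substitute in every rule of length ≥2.
BIN: S -> KSE becomes S -> KB, B -> SE.

S -> AA | KB | KS; A -> g; B -> SE; E -> g | KK; K -> g | EA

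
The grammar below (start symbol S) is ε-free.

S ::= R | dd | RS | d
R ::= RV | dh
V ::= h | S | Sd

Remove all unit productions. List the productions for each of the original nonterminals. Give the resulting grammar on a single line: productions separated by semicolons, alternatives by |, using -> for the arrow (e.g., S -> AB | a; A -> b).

Unit productions: S->R, V->S.
Unit pairs (A ⇒* B via units): (S,R), (V,R), (V,S).
S: inherits non-unit rules of {R, S} → RS | RV | d | dd | dh.
R: inherits non-unit rules of {R} → RV | dh.
V: inherits non-unit rules of {R, S, V} → RS | RV | Sd | d | dd | dh | h.

S -> d | RS | RV | dd | dh; R -> RV | dh; V -> d | h | RS | RV | Sd | dd | dh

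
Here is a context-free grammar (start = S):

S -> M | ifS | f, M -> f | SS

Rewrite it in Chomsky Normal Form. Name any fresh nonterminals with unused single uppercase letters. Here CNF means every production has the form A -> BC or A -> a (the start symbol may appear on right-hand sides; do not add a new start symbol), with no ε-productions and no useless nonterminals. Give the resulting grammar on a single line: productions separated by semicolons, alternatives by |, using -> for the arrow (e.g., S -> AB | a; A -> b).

No ε-productions.
After unit-elimination: S -> f | SS | ifS; M -> f | SS.
TERM: introduce B -> f, A -> i and substitute in every rule of length ≥2.
BIN: S -> ABS becomes S -> AC, C -> BS.
Drop unreachable/unproductive: M.

S -> f | AC | SS; A -> i; B -> f; C -> BS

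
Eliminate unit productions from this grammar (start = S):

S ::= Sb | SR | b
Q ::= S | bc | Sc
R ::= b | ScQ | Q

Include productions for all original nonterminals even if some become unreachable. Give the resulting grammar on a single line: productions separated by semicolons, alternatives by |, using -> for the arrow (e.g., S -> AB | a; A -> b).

Unit productions: Q->S, R->Q.
Unit pairs (A ⇒* B via units): (Q,S), (R,Q), (R,S).
S: inherits non-unit rules of {S} → SR | Sb | b.
Q: inherits non-unit rules of {Q, S} → SR | Sb | Sc | b | bc.
R: inherits non-unit rules of {Q, R, S} → SR | Sb | Sc | ScQ | b | bc.

S -> b | SR | Sb; Q -> b | SR | Sb | Sc | bc; R -> b | SR | Sb | Sc | bc | ScQ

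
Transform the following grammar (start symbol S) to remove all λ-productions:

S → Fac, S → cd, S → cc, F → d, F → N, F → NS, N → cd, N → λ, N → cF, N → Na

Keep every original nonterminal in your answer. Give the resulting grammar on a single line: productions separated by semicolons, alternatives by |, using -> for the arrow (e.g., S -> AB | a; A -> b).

S -> ac | cc | cd | Fac; F -> N | S | d | NS; N -> a | c | Na | cF | cd

Nullable set: {F, N}.
S -> Fac: F nullable, giving Fac | ac.
F -> N: N nullable, giving N.
F -> NS: N nullable, giving NS | S.
Drop N -> λ.
N -> Na: N nullable, giving Na | a.
N -> cF: F nullable, giving c | cF.
Unchanged (no nullable symbols): S -> cc; S -> cd; F -> d; N -> cd.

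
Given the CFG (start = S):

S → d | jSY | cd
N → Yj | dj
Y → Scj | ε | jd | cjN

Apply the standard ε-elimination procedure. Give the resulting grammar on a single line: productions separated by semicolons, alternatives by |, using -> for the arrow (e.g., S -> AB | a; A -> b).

Nullable set: {Y}.
S -> jSY: Y nullable, giving jS | jSY.
N -> Yj: Y nullable, giving Yj | j.
Drop Y -> ε.
Unchanged (no nullable symbols): S -> cd; S -> d; N -> dj; Y -> Scj; Y -> cjN; Y -> jd.

S -> d | cd | jS | jSY; N -> j | Yj | dj; Y -> jd | Scj | cjN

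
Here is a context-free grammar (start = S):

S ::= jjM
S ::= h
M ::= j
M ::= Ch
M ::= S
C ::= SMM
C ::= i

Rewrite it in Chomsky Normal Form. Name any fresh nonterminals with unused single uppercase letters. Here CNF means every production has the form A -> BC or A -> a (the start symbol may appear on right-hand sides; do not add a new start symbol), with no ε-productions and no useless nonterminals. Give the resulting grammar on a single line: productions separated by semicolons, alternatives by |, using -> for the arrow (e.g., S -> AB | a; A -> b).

No ε-productions.
After unit-elimination: S -> h | jjM; C -> i | SMM; M -> h | j | Ch | jjM.
TERM: introduce A -> h, B -> j and substitute in every rule of length ≥2.
BIN: C -> SMM becomes C -> SD, D -> MM; M -> BBM becomes M -> BE, E -> BM; S -> BBM becomes S -> BF, F -> BM.

S -> h | BF; A -> h; B -> j; C -> i | SD; D -> MM; E -> BM; F -> BM; M -> h | j | BE | CA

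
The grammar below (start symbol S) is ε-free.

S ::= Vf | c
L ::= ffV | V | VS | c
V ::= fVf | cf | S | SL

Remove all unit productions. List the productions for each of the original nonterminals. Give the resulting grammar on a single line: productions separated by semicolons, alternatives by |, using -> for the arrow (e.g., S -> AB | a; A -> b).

Unit productions: L->V, V->S.
Unit pairs (A ⇒* B via units): (L,S), (L,V), (V,S).
S: inherits non-unit rules of {S} → Vf | c.
L: inherits non-unit rules of {L, S, V} → SL | VS | Vf | c | cf | fVf | ffV.
V: inherits non-unit rules of {S, V} → SL | Vf | c | cf | fVf.

S -> c | Vf; L -> c | SL | VS | Vf | cf | fVf | ffV; V -> c | SL | Vf | cf | fVf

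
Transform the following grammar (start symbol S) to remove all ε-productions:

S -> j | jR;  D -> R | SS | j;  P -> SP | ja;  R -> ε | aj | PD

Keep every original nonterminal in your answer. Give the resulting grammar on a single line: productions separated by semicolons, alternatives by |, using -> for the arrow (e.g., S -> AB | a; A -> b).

S -> j | jR; D -> R | j | SS; P -> SP | ja; R -> P | PD | aj

Nullable set: {D, R}.
S -> jR: R nullable, giving j | jR.
D -> R: R nullable, giving R.
Drop R -> ε.
R -> PD: D nullable, giving P | PD.
Unchanged (no nullable symbols): S -> j; D -> SS; D -> j; P -> SP; P -> ja; R -> aj.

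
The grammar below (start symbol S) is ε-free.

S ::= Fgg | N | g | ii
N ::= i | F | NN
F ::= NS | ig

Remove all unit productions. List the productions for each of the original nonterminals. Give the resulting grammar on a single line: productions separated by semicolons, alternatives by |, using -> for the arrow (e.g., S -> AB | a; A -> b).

S -> g | i | NN | NS | ig | ii | Fgg; F -> NS | ig; N -> i | NN | NS | ig

Unit productions: N->F, S->N.
Unit pairs (A ⇒* B via units): (N,F), (S,F), (S,N).
S: inherits non-unit rules of {F, N, S} → Fgg | NN | NS | g | i | ig | ii.
F: inherits non-unit rules of {F} → NS | ig.
N: inherits non-unit rules of {F, N} → NN | NS | i | ig.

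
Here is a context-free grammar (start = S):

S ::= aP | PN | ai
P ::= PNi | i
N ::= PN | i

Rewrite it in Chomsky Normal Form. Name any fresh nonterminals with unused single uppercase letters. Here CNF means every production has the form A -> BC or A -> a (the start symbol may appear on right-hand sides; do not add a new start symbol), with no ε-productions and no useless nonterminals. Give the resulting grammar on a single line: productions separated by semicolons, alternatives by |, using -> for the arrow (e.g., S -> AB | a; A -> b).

No ε-productions.
No unit productions to eliminate.
TERM: introduce B -> a, A -> i and substitute in every rule of length ≥2.
BIN: P -> PNA becomes P -> PC, C -> NA.

S -> BA | BP | PN; A -> i; B -> a; C -> NA; N -> i | PN; P -> i | PC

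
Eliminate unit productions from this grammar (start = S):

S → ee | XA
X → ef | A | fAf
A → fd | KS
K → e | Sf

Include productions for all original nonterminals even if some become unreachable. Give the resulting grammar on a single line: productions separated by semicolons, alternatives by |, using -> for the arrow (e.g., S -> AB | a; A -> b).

S -> XA | ee; A -> KS | fd; K -> e | Sf; X -> KS | ef | fd | fAf

Unit productions: X->A.
Unit pairs (A ⇒* B via units): (X,A).
S: inherits non-unit rules of {S} → XA | ee.
A: inherits non-unit rules of {A} → KS | fd.
K: inherits non-unit rules of {K} → Sf | e.
X: inherits non-unit rules of {A, X} → KS | ef | fAf | fd.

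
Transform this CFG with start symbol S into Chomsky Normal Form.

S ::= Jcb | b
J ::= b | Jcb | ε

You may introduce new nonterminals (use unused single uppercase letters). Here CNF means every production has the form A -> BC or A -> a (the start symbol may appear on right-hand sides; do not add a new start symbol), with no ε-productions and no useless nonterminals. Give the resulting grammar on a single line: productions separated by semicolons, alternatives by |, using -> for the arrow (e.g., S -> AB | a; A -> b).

S -> b | AB | JD; A -> c; B -> b; C -> AB; D -> AB; J -> b | AB | JC

Nullable: {J}; after ε-elimination: S -> b | cb | Jcb; J -> b | cb | Jcb.
No unit productions to eliminate.
TERM: introduce B -> b, A -> c and substitute in every rule of length ≥2.
BIN: J -> JAB becomes J -> JC, C -> AB; S -> JAB becomes S -> JD, D -> AB.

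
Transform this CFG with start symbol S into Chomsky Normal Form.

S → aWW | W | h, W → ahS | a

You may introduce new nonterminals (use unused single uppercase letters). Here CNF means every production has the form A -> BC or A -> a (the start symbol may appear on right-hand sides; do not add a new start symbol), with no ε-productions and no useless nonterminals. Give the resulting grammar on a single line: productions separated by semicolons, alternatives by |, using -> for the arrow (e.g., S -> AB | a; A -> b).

S -> a | h | AC | AD; A -> a; B -> h; C -> BS; D -> WW; E -> BS; W -> a | AE

No ε-productions.
After unit-elimination: S -> a | h | aWW | ahS; W -> a | ahS.
TERM: introduce A -> a, B -> h and substitute in every rule of length ≥2.
BIN: S -> ABS becomes S -> AC, C -> BS; S -> AWW becomes S -> AD, D -> WW; W -> ABS becomes W -> AE, E -> BS.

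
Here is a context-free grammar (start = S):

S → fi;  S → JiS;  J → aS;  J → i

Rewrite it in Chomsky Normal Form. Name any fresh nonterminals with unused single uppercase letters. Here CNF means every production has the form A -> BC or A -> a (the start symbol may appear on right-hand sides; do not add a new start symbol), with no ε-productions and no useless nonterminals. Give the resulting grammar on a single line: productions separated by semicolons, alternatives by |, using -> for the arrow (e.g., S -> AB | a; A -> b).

No ε-productions.
No unit productions to eliminate.
TERM: introduce A -> a, C -> f, B -> i and substitute in every rule of length ≥2.
BIN: S -> JBS becomes S -> JD, D -> BS.

S -> CB | JD; A -> a; B -> i; C -> f; D -> BS; J -> i | AS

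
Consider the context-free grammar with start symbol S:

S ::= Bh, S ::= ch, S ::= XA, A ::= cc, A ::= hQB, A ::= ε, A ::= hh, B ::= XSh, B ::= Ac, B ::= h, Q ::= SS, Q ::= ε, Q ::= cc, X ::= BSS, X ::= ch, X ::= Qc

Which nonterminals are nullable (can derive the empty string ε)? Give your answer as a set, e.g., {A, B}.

{A, Q}

Directly nullable (have an ε-rule): {A, Q}.
Not nullable: B, S, X — each has a terminal in every rule's right-hand side or depends on a non-nullable symbol.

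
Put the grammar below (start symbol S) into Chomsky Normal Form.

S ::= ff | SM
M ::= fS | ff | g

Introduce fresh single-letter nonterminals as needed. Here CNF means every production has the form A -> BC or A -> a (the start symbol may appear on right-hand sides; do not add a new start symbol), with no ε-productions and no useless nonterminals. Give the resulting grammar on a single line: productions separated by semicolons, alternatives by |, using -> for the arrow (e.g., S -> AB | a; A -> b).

No ε-productions.
No unit productions to eliminate.
TERM: introduce A -> f and substitute in every rule of length ≥2.

S -> AA | SM; A -> f; M -> g | AA | AS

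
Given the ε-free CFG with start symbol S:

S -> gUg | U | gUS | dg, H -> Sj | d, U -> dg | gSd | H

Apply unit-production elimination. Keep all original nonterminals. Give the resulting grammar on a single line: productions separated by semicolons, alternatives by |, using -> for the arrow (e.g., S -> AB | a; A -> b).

Unit productions: S->U, U->H.
Unit pairs (A ⇒* B via units): (S,H), (S,U), (U,H).
S: inherits non-unit rules of {H, S, U} → Sj | d | dg | gSd | gUS | gUg.
H: inherits non-unit rules of {H} → Sj | d.
U: inherits non-unit rules of {H, U} → Sj | d | dg | gSd.

S -> d | Sj | dg | gSd | gUS | gUg; H -> d | Sj; U -> d | Sj | dg | gSd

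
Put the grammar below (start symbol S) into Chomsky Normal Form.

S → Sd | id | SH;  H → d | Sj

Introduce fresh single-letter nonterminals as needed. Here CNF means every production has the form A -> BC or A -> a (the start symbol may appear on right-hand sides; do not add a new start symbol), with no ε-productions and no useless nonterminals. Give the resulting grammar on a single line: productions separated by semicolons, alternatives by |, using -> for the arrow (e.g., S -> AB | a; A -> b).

S -> CB | SB | SH; A -> j; B -> d; C -> i; H -> d | SA

No ε-productions.
No unit productions to eliminate.
TERM: introduce B -> d, C -> i, A -> j and substitute in every rule of length ≥2.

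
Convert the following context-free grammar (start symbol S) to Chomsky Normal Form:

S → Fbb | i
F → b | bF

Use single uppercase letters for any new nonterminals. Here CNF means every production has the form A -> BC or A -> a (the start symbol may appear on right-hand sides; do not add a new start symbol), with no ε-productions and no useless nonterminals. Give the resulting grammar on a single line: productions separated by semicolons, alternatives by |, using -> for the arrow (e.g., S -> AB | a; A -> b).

S -> i | FB; A -> b; B -> AA; F -> b | AF

No ε-productions.
No unit productions to eliminate.
TERM: introduce A -> b and substitute in every rule of length ≥2.
BIN: S -> FAA becomes S -> FB, B -> AA.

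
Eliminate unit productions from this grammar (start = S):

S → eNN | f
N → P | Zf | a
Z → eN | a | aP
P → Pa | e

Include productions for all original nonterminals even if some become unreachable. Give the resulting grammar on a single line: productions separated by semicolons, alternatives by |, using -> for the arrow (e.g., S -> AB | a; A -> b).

Unit productions: N->P.
Unit pairs (A ⇒* B via units): (N,P).
S: inherits non-unit rules of {S} → eNN | f.
N: inherits non-unit rules of {N, P} → Pa | Zf | a | e.
P: inherits non-unit rules of {P} → Pa | e.
Z: inherits non-unit rules of {Z} → a | aP | eN.

S -> f | eNN; N -> a | e | Pa | Zf; P -> e | Pa; Z -> a | aP | eN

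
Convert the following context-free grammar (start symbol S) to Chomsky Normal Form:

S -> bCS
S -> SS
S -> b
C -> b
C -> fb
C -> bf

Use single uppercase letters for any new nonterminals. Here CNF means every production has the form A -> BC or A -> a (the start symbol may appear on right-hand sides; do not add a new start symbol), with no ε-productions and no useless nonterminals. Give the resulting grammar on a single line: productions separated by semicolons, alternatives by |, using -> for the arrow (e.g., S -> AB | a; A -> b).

S -> b | AD | SS; A -> b; B -> f; C -> b | AB | BA; D -> CS

No ε-productions.
No unit productions to eliminate.
TERM: introduce A -> b, B -> f and substitute in every rule of length ≥2.
BIN: S -> ACS becomes S -> AD, D -> CS.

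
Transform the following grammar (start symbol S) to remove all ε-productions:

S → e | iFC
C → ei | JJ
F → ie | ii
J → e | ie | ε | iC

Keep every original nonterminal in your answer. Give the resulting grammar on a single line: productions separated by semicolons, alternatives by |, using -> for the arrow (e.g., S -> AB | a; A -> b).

Nullable set: {C, J}.
S -> iFC: C nullable, giving iF | iFC.
C -> JJ: J, J nullable, giving J | JJ.
Drop J -> ε.
J -> iC: C nullable, giving i | iC.
Unchanged (no nullable symbols): S -> e; C -> ei; F -> ie; F -> ii; J -> e; J -> ie.

S -> e | iF | iFC; C -> J | JJ | ei; F -> ie | ii; J -> e | i | iC | ie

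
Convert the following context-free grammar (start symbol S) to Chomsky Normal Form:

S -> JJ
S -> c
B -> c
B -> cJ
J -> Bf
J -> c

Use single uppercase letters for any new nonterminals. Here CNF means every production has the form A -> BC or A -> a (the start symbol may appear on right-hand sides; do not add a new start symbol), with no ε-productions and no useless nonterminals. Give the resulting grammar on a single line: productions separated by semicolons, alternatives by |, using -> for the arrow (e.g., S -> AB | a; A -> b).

No ε-productions.
No unit productions to eliminate.
TERM: introduce A -> c, C -> f and substitute in every rule of length ≥2.

S -> c | JJ; A -> c; B -> c | AJ; C -> f; J -> c | BC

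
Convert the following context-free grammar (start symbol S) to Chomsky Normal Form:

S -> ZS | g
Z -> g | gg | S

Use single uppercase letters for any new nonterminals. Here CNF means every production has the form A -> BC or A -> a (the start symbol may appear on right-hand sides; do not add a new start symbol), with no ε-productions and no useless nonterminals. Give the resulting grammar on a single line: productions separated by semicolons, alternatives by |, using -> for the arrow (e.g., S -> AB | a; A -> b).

S -> g | ZS; A -> g; Z -> g | AA | ZS

No ε-productions.
After unit-elimination: S -> g | ZS; Z -> g | ZS | gg.
TERM: introduce A -> g and substitute in every rule of length ≥2.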